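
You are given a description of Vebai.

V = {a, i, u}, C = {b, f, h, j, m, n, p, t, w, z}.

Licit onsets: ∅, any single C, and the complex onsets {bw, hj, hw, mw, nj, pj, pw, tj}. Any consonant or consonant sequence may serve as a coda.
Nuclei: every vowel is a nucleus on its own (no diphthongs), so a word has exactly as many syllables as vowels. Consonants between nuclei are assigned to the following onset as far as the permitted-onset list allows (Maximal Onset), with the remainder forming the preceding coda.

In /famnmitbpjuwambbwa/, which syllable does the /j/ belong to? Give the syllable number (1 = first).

The vowels are a, i, u, a, a — 5 nuclei, so 5 syllables.
/a…i/ gap (V1→V2): /mnm/; trying suffixes from longest down, /m/ is the first permitted one, so coda /mn/ | onset /m/.
/i…u/ gap (V2→V3): /tbpj/ splits as /tb/ + /pj/ (/pj/ is the longest suffix that is a licit onset).
/u…a/ gap (V3→V4): /w/ is a single consonant, so it becomes the next onset.
/a…a/ gap (V4→V5): cluster /mbbw/ — the longest permitted-onset suffix is /bw/; onset = /bw/, preceding coda = /mb/.
Syllabification: famn.mitb.pju.wamb.bwa.
The /j/ is in the onset of syllable 3 (/pju/).

3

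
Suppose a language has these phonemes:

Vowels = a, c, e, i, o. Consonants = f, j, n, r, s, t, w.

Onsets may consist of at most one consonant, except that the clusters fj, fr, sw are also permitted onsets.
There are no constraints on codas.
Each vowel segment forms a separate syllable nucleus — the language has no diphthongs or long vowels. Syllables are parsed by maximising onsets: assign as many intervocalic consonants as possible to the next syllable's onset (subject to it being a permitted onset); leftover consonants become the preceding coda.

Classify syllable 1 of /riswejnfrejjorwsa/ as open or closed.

open

Vowels present: i, e, e, o, a; each is a nucleus, giving 5 syllables.
V1 /i/ – V2 /e/: /sw/ — entire cluster is a permitted onset → onset /sw/, coda ∅.
V2 /e/ – V3 /e/: /jnfr/ splits as /jn/ + /fr/ (/fr/ is the longest suffix that is a licit onset).
V3 /e/ – V4 /o/: /jj/; trying suffixes from longest down, /j/ is the first permitted one, so coda /j/ | onset /j/.
V4 /o/ – V5 /a/: /rws/ splits as /rw/ + /s/ (/s/ is the longest suffix that is a licit onset).
Syllabification: ri.swejn.frej.jorw.sa.
Syllable 1 is /ri/; it ends in its nucleus with no coda, so it is open.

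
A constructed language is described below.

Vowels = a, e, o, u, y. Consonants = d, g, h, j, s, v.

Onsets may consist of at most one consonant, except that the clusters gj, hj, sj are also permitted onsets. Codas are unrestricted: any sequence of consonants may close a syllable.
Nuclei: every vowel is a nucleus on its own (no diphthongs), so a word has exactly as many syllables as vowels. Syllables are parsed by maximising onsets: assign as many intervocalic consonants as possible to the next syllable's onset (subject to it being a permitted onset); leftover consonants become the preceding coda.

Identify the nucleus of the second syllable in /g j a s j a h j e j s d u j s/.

a

Nuclei (vowels): a, a, e, u → 4 syllables.
The second nucleus (vowel 2 from the left) is /a/.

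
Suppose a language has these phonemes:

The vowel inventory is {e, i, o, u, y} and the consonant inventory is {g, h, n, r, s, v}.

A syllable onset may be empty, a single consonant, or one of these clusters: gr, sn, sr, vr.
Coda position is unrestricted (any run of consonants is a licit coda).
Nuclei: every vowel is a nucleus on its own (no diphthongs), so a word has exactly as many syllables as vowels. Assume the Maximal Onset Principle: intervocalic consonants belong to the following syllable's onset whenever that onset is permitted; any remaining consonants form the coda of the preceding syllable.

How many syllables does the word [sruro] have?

2

Vowels present: u, o; each is a nucleus, giving 2 syllables.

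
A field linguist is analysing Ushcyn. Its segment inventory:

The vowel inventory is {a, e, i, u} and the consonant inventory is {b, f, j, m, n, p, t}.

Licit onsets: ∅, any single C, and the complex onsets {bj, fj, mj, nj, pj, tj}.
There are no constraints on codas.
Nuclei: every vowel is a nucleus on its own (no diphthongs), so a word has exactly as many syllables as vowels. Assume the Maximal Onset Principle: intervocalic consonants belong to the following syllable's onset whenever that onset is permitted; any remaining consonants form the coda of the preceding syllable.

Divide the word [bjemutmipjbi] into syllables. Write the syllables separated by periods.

bje.mut.mipj.bi

The vowels are e, u, i, i — 4 nuclei, so 4 syllables.
V1 /e/ – V2 /u/: /m/ is a single consonant, so it becomes the next onset.
V2 /u/ – V3 /i/: /tm/; trying suffixes from longest down, /m/ is the first permitted one, so coda /t/ | onset /m/.
V3 /i/ – V4 /i/: /pjb/; trying suffixes from longest down, /b/ is the first permitted one, so coda /pj/ | onset /b/.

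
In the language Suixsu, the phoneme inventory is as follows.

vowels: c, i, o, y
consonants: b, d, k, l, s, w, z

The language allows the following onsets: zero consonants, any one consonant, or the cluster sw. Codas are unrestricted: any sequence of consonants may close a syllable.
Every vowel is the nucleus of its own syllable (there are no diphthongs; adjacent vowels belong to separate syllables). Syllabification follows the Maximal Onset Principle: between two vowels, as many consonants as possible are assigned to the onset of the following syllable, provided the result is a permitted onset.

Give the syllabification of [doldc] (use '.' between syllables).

Nuclei (vowels): o, c → 2 syllables.
σ1/σ2 boundary: /ld/; trying suffixes from longest down, /d/ is the first permitted one, so coda /l/ | onset /d/.

dol.dc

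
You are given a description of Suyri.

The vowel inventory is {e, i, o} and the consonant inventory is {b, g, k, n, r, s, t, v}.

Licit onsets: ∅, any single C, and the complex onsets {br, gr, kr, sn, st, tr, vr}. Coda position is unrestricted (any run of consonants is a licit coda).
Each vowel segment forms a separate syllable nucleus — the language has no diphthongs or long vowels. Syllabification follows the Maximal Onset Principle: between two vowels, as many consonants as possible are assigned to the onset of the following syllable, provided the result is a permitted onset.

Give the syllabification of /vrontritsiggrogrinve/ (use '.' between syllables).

vron.trit.sig.gro.grin.ve

Nuclei (vowels): o, i, i, o, i, e → 6 syllables.
Between /o/ (V1) and /i/ (V2): /ntr/ — longest licit onset from the right is /tr/, leaving /n/ as coda.
Between /i/ (V2) and /i/ (V3): /ts/; trying suffixes from longest down, /s/ is the first permitted one, so coda /t/ | onset /s/.
Between /i/ (V3) and /o/ (V4): /ggr/ — longest licit onset from the right is /gr/, leaving /g/ as coda.
Between /o/ (V4) and /i/ (V5): /gr/ is a licit onset in full, so it all attaches to the next syllable.
Between /i/ (V5) and /e/ (V6): /nv/ splits as /n/ + /v/ (/v/ is the longest suffix that is a licit onset).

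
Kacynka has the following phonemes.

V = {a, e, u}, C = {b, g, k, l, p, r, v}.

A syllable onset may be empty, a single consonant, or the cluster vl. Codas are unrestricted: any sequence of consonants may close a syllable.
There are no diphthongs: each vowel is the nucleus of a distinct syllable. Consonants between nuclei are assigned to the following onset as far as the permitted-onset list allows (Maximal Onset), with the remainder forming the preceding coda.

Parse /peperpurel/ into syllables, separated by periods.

pe.per.pu.rel

The vowels are e, e, u, e — 4 nuclei, so 4 syllables.
/e…e/ gap (V1→V2): just /p/ — single C goes to the following onset.
/e…u/ gap (V2→V3): /rp/ splits as /r/ + /p/ (/p/ is the longest suffix that is a licit onset).
/u…e/ gap (V3→V4): /r/ is a single consonant, so it becomes the next onset.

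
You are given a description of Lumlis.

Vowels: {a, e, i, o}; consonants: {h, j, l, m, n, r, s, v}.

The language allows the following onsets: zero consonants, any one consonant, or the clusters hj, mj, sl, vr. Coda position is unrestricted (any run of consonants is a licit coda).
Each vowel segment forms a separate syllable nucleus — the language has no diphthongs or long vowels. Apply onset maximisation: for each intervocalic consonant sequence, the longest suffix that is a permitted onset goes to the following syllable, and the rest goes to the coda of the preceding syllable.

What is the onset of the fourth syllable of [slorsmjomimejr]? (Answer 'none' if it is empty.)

Vowels present: o, o, i, e; each is a nucleus, giving 4 syllables.
Between /o/ (V1) and /o/ (V2): cluster /rsmj/ — the longest permitted-onset suffix is /mj/; onset = /mj/, preceding coda = /rs/.
Between /o/ (V2) and /i/ (V3): /m/ → onset of the next syllable (single consonants are always licit onsets).
Between /i/ (V3) and /e/ (V4): /m/ → onset of the next syllable (single consonants are always licit onsets).
So the parse is slors.mjo.mi.mejr.
Syllable 4 is /mejr/: onset /m/, nucleus /e/, coda /jr/.

m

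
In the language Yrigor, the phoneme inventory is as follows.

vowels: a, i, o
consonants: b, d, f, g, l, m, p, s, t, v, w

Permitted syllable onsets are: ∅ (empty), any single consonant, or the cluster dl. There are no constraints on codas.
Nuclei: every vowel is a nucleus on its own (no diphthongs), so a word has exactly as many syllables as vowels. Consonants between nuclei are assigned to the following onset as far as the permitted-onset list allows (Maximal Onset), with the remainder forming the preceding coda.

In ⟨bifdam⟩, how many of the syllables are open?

0

Vowels present: i, a; each is a nucleus, giving 2 syllables.
/i…a/ gap (V1→V2): /fd/; trying suffixes from longest down, /d/ is the first permitted one, so coda /f/ | onset /d/.
Syllabification: bif.dam.
Classifying each syllable: /bif/ (closed), /dam/ (closed).
Open syllables: 0.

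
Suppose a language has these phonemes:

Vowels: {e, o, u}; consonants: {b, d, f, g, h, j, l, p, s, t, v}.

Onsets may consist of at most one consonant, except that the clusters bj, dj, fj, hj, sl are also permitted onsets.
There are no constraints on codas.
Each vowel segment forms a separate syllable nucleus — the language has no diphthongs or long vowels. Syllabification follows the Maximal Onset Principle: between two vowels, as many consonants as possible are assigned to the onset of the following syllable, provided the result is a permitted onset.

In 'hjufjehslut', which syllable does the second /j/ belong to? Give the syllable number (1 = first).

2

The vowels are u, e, u — 3 nuclei, so 3 syllables.
σ1/σ2 boundary: /fj/ is a licit onset in full, so it all attaches to the next syllable.
σ2/σ3 boundary: /hsl/ — longest licit onset from the right is /sl/, leaving /h/ as coda.
Result: hju.fjeh.slut.
The second /j/ is in the onset of syllable 2 (/fjeh/).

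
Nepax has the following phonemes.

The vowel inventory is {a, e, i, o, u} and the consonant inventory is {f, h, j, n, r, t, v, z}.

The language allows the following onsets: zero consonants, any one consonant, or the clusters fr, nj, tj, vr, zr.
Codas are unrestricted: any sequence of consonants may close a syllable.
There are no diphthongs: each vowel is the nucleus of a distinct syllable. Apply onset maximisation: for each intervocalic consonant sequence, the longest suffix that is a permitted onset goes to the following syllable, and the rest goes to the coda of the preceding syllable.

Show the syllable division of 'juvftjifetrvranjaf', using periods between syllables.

The vowels are u, i, e, a, a — 5 nuclei, so 5 syllables.
/u…i/ gap (V1→V2): /vftj/; trying suffixes from longest down, /tj/ is the first permitted one, so coda /vf/ | onset /tj/.
/i…e/ gap (V2→V3): /f/ is a single consonant, so it becomes the next onset.
/e…a/ gap (V3→V4): /trvr/ — longest licit onset from the right is /vr/, leaving /tr/ as coda.
/a…a/ gap (V4→V5): /nj/ is a licit onset in full, so it all attaches to the next syllable.

juvf.tji.fetr.vra.njaf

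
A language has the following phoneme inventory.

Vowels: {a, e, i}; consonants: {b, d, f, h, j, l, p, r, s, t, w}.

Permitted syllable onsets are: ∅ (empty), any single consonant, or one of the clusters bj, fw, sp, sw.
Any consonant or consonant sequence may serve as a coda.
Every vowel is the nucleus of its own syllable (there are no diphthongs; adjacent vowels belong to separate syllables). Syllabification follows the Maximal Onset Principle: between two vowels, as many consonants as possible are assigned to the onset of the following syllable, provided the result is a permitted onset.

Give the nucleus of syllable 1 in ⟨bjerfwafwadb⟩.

The vowels are e, a, a — 3 nuclei, so 3 syllables.
The first nucleus (vowel 1 from the left) is /e/.

e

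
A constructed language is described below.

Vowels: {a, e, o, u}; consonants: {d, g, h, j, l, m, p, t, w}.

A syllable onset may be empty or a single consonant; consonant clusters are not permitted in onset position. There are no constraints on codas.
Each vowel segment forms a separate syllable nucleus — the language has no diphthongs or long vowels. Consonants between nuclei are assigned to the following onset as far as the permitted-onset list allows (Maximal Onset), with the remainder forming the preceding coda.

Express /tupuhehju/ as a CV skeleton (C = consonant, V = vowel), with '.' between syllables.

CV.CV.CVC.CV

Vowels present: u, u, e, u; each is a nucleus, giving 4 syllables.
/u…u/ gap (V1→V2): /p/ is a single consonant, so it becomes the next onset.
/u…e/ gap (V2→V3): /h/ is a single consonant, so it becomes the next onset.
/e…u/ gap (V3→V4): /hj/ — longest licit onset from the right is /j/, leaving /h/ as coda.
So the parse is tu.pu.heh.ju.
Mapping each syllable to C/V: /tu/ → CV, /pu/ → CV, /heh/ → CVC, /ju/ → CV.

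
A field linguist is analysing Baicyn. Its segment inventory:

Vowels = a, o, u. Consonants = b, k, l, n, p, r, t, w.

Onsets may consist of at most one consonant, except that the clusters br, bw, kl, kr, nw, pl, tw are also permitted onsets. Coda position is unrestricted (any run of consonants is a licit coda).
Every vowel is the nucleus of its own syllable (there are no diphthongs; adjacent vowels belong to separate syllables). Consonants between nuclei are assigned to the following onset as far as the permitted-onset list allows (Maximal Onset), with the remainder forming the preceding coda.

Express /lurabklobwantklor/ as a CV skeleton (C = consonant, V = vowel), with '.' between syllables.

The vowels are u, a, o, a, o — 5 nuclei, so 5 syllables.
/u…a/ gap (V1→V2): /r/ → onset of the next syllable (single consonants are always licit onsets).
/a…o/ gap (V2→V3): /bkl/ splits as /b/ + /kl/ (/kl/ is the longest suffix that is a licit onset).
/o…a/ gap (V3→V4): /bw/ — entire cluster is a permitted onset → onset /bw/, coda ∅.
/a…o/ gap (V4→V5): /ntkl/ splits as /nt/ + /kl/ (/kl/ is the longest suffix that is a licit onset).
So the parse is lu.rab.klo.bwant.klor.
Mapping each syllable to C/V: /lu/ → CV, /rab/ → CVC, /klo/ → CCV, /bwant/ → CCVCC, /klor/ → CCVC.

CV.CVC.CCV.CCVCC.CCVC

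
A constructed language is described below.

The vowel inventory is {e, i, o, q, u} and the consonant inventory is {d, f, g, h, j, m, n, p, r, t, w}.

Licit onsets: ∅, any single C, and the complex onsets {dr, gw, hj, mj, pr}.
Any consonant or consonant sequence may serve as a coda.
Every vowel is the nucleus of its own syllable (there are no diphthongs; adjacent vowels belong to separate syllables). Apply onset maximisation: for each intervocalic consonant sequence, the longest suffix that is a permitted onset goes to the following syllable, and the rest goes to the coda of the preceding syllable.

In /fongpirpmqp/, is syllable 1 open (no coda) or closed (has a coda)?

The vowels are o, i, q — 3 nuclei, so 3 syllables.
V1 /o/ – V2 /i/: /ngp/; trying suffixes from longest down, /p/ is the first permitted one, so coda /ng/ | onset /p/.
V2 /i/ – V3 /q/: cluster /rpm/ — the longest permitted-onset suffix is /m/; onset = /m/, preceding coda = /rp/.
So the parse is fong.pirp.mqp.
Syllable 1 is /fong/ with coda /ng/, so it is closed.

closed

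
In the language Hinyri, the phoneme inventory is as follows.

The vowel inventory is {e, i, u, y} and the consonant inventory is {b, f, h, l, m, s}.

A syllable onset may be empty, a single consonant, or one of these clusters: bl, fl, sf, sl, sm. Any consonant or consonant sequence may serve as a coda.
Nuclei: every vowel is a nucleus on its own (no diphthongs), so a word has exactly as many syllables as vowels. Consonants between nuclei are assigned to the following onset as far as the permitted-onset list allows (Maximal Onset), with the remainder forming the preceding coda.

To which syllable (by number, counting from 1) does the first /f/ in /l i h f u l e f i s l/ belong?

Nuclei (vowels): i, u, e, i → 4 syllables.
σ1/σ2 boundary: /hf/ splits as /h/ + /f/ (/f/ is the longest suffix that is a licit onset).
σ2/σ3 boundary: /l/ is a single consonant, so it becomes the next onset.
σ3/σ4 boundary: /f/ → onset of the next syllable (single consonants are always licit onsets).
Syllabification: lih.fu.le.fisl.
The first /f/ is in the onset of syllable 2 (/fu/).

2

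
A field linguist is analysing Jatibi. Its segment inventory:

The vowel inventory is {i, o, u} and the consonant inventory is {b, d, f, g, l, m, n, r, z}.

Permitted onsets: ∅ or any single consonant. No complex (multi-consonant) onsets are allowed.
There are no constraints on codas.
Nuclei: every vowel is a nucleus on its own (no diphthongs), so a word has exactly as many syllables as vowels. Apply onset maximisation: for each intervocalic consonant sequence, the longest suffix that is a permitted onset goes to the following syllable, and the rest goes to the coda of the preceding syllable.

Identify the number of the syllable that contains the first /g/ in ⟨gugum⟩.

The vowels are u, u — 2 nuclei, so 2 syllables.
V1 /u/ – V2 /u/: /g/ → onset of the next syllable (single consonants are always licit onsets).
Putting it together: gu.gum.
The first /g/ is in the onset of syllable 1 (/gu/).

1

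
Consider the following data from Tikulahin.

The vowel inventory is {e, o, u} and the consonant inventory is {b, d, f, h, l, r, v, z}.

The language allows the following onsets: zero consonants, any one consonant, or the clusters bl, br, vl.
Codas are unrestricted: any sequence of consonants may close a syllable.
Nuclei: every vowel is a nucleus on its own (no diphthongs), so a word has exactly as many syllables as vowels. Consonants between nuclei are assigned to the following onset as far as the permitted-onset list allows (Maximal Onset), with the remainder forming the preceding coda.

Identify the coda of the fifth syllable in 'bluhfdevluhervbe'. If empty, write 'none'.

none

The vowels are u, e, u, e, e — 5 nuclei, so 5 syllables.
V1 /u/ – V2 /e/: cluster /hfd/ — the longest permitted-onset suffix is /d/; onset = /d/, preceding coda = /hf/.
V2 /e/ – V3 /u/: /vl/ is a licit onset in full, so it all attaches to the next syllable.
V3 /u/ – V4 /e/: /h/ is a single consonant, so it becomes the next onset.
V4 /e/ – V5 /e/: cluster /rvb/ — the longest permitted-onset suffix is /b/; onset = /b/, preceding coda = /rv/.
Putting it together: bluhf.de.vlu.herv.be.
Syllable 5 is /be/: onset /b/, nucleus /e/, coda ∅.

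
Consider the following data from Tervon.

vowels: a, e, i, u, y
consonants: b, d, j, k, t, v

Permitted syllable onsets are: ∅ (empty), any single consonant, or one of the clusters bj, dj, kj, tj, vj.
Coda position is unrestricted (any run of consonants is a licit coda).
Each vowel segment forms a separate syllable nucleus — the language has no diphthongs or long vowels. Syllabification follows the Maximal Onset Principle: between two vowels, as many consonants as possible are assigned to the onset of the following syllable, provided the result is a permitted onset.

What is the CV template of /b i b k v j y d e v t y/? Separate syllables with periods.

Nuclei (vowels): i, y, e, y → 4 syllables.
/i…y/ gap (V1→V2): /bkvj/ — longest licit onset from the right is /vj/, leaving /bk/ as coda.
/y…e/ gap (V2→V3): /d/ → onset of the next syllable (single consonants are always licit onsets).
/e…y/ gap (V3→V4): /vt/ — longest licit onset from the right is /t/, leaving /v/ as coda.
Putting it together: bibk.vjy.dev.ty.
Mapping each syllable to C/V: /bibk/ → CVCC, /vjy/ → CCV, /dev/ → CVC, /ty/ → CV.

CVCC.CCV.CVC.CV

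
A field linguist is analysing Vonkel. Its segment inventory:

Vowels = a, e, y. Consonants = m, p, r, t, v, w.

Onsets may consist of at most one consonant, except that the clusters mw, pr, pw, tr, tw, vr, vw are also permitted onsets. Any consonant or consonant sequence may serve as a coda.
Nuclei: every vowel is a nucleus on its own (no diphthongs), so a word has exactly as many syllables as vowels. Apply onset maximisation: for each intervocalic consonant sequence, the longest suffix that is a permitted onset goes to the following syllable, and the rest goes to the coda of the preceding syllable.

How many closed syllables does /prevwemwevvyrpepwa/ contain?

Vowels present: e, e, e, y, e, a; each is a nucleus, giving 6 syllables.
V1 /e/ – V2 /e/: cluster /vw/ — /vw/ is itself a permitted onset, so the whole cluster goes right; preceding coda = ∅.
V2 /e/ – V3 /e/: cluster /mw/ — /mw/ is itself a permitted onset, so the whole cluster goes right; preceding coda = ∅.
V3 /e/ – V4 /y/: /vv/ splits as /v/ + /v/ (/v/ is the longest suffix that is a licit onset).
V4 /y/ – V5 /e/: cluster /rp/ — the longest permitted-onset suffix is /p/; onset = /p/, preceding coda = /r/.
V5 /e/ – V6 /a/: /pw/ is a licit onset in full, so it all attaches to the next syllable.
So the parse is pre.vwe.mwev.vyr.pe.pwa.
Classifying each syllable: /pre/ (open), /vwe/ (open), /mwev/ (closed), /vyr/ (closed), /pe/ (open), /pwa/ (open).
Closed syllables: 2.

2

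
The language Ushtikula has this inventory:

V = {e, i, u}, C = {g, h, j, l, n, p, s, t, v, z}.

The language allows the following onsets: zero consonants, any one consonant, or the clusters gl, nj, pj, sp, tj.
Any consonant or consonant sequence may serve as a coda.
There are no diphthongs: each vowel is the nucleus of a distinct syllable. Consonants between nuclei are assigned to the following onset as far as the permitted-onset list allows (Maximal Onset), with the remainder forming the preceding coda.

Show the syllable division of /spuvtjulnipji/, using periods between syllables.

spuv.tjul.ni.pji

The vowels are u, u, i, i — 4 nuclei, so 4 syllables.
σ1/σ2 boundary: /vtj/ — longest licit onset from the right is /tj/, leaving /v/ as coda.
σ2/σ3 boundary: cluster /ln/ — the longest permitted-onset suffix is /n/; onset = /n/, preceding coda = /l/.
σ3/σ4 boundary: cluster /pj/ — /pj/ is itself a permitted onset, so the whole cluster goes right; preceding coda = ∅.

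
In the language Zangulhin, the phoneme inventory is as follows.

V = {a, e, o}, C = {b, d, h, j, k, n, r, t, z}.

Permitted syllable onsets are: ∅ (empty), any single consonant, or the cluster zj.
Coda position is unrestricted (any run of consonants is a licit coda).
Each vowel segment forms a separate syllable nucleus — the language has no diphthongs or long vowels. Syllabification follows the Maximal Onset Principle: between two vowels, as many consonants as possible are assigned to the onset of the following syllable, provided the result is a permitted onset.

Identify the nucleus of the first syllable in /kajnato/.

Vowels present: a, a, o; each is a nucleus, giving 3 syllables.
The first nucleus (vowel 1 from the left) is /a/.

a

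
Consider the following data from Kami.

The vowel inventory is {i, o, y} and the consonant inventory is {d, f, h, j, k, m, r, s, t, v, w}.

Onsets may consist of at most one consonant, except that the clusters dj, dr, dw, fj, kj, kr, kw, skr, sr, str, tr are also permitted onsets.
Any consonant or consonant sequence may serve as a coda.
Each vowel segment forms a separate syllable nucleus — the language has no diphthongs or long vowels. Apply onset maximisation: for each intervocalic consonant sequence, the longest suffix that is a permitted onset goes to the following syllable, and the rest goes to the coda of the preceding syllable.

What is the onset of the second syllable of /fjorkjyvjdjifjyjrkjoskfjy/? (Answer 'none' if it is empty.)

Nuclei (vowels): o, y, i, y, o, y → 6 syllables.
Between /o/ (V1) and /y/ (V2): /rkj/ — longest licit onset from the right is /kj/, leaving /r/ as coda.
Between /y/ (V2) and /i/ (V3): /vjdj/ splits as /vj/ + /dj/ (/dj/ is the longest suffix that is a licit onset).
Between /i/ (V3) and /y/ (V4): cluster /fj/ — /fj/ is itself a permitted onset, so the whole cluster goes right; preceding coda = ∅.
Between /y/ (V4) and /o/ (V5): /jrkj/ — longest licit onset from the right is /kj/, leaving /jr/ as coda.
Between /o/ (V5) and /y/ (V6): cluster /skfj/ — the longest permitted-onset suffix is /fj/; onset = /fj/, preceding coda = /sk/.
Putting it together: fjor.kjyvj.dji.fjyjr.kjosk.fjy.
Syllable 2 is /kjyvj/: onset /kj/, nucleus /y/, coda /vj/.

kj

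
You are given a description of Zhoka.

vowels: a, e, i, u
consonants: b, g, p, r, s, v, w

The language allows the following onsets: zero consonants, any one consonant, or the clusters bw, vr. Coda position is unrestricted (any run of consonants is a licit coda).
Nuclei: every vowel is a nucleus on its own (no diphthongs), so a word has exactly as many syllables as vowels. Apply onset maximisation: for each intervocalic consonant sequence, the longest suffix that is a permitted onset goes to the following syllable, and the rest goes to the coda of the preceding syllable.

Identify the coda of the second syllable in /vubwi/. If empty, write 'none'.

none

Vowels present: u, i; each is a nucleus, giving 2 syllables.
/u…i/ gap (V1→V2): /bw/ is a licit onset in full, so it all attaches to the next syllable.
Syllabification: vu.bwi.
Syllable 2 is /bwi/: onset /bw/, nucleus /i/, coda ∅.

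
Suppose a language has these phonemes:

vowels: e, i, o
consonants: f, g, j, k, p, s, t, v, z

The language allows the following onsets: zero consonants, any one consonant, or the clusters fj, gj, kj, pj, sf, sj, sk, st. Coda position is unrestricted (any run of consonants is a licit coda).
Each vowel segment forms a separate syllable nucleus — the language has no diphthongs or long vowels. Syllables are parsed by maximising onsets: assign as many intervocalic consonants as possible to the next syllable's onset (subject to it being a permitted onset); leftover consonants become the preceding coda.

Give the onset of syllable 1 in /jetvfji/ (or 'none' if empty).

j

Nuclei (vowels): e, i → 2 syllables.
V1 /e/ – V2 /i/: /tvfj/; trying suffixes from longest down, /fj/ is the first permitted one, so coda /tv/ | onset /fj/.
Putting it together: jetv.fji.
Syllable 1 is /jetv/: onset /j/, nucleus /e/, coda /tv/.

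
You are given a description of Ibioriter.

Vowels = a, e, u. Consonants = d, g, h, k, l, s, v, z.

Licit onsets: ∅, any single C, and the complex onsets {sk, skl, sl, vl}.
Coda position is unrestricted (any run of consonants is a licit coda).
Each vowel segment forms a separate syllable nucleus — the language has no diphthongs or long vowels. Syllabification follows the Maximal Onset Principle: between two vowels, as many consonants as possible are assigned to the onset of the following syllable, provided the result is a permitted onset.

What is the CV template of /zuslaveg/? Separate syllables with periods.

CV.CCV.CVC

Vowels present: u, a, e; each is a nucleus, giving 3 syllables.
/u…a/ gap (V1→V2): cluster /sl/ — /sl/ is itself a permitted onset, so the whole cluster goes right; preceding coda = ∅.
/a…e/ gap (V2→V3): just /v/ — single C goes to the following onset.
Putting it together: zu.sla.veg.
Mapping each syllable to C/V: /zu/ → CV, /sla/ → CCV, /veg/ → CVC.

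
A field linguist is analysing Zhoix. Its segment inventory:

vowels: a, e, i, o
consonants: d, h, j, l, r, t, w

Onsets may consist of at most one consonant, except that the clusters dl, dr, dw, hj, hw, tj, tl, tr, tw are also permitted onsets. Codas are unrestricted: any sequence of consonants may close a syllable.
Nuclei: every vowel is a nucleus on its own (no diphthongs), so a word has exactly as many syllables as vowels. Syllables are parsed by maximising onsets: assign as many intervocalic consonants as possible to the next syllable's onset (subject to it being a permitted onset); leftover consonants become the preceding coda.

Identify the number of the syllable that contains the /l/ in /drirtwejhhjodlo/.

4

Vowels present: i, e, o, o; each is a nucleus, giving 4 syllables.
V1 /i/ – V2 /e/: cluster /rtw/ — the longest permitted-onset suffix is /tw/; onset = /tw/, preceding coda = /r/.
V2 /e/ – V3 /o/: cluster /jhhj/ — the longest permitted-onset suffix is /hj/; onset = /hj/, preceding coda = /jh/.
V3 /o/ – V4 /o/: /dl/ — entire cluster is a permitted onset → onset /dl/, coda ∅.
Syllabification: drir.twejh.hjo.dlo.
The /l/ is in the onset of syllable 4 (/dlo/).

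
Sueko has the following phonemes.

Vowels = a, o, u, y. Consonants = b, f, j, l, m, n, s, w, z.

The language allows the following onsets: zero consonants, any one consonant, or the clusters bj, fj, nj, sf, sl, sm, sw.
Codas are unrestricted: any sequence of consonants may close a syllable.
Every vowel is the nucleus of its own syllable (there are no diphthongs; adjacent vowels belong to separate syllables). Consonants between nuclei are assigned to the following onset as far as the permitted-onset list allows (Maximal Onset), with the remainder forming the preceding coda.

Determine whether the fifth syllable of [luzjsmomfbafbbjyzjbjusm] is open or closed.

Nuclei (vowels): u, o, a, y, u → 5 syllables.
V1 /u/ – V2 /o/: cluster /zjsm/ — the longest permitted-onset suffix is /sm/; onset = /sm/, preceding coda = /zj/.
V2 /o/ – V3 /a/: /mfb/ — longest licit onset from the right is /b/, leaving /mf/ as coda.
V3 /a/ – V4 /y/: /fbbj/ — longest licit onset from the right is /bj/, leaving /fb/ as coda.
V4 /y/ – V5 /u/: /zjbj/ — longest licit onset from the right is /bj/, leaving /zj/ as coda.
Syllabification: luzj.smomf.bafb.bjyzj.bjusm.
Syllable 5 is /bjusm/ with coda /sm/, so it is closed.

closed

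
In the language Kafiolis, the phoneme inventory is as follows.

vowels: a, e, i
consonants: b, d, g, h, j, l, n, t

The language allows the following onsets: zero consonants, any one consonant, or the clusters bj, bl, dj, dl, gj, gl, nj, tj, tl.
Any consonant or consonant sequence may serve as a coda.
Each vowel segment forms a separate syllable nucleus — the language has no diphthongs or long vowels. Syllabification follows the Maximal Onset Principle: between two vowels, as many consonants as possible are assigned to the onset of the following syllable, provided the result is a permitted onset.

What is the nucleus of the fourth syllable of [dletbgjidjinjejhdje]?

Nuclei (vowels): e, i, i, e, e → 5 syllables.
The fourth nucleus (vowel 4 from the left) is /e/.

e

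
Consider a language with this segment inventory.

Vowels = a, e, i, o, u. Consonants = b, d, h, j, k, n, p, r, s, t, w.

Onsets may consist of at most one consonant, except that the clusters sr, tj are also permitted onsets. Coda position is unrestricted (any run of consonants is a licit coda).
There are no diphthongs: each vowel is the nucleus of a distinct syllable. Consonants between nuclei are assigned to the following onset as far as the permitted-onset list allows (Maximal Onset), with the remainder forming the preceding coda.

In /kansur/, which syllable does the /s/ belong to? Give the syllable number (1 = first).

2

Vowels present: a, u; each is a nucleus, giving 2 syllables.
/a…u/ gap (V1→V2): cluster /ns/ — the longest permitted-onset suffix is /s/; onset = /s/, preceding coda = /n/.
Syllabification: kan.sur.
The /s/ is in the onset of syllable 2 (/sur/).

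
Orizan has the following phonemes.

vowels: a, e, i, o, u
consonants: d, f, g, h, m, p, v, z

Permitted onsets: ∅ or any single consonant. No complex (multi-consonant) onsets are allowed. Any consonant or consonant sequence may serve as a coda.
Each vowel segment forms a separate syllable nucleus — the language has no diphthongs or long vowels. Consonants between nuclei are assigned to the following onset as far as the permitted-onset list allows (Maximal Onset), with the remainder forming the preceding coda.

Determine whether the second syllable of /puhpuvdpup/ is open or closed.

closed

Vowels present: u, u, u; each is a nucleus, giving 3 syllables.
/u…u/ gap (V1→V2): cluster /hp/ — the longest permitted-onset suffix is /p/; onset = /p/, preceding coda = /h/.
/u…u/ gap (V2→V3): cluster /vdp/ — the longest permitted-onset suffix is /p/; onset = /p/, preceding coda = /vd/.
So the parse is puh.puvd.pup.
Syllable 2 is /puvd/ with coda /vd/, so it is closed.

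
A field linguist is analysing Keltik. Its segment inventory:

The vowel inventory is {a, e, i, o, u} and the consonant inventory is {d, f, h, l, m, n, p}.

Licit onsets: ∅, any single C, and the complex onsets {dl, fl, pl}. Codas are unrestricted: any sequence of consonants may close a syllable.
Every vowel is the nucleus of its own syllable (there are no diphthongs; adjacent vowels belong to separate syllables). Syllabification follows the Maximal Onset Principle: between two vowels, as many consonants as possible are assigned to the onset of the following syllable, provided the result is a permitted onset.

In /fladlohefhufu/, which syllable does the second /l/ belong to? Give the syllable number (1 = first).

Vowels present: a, o, e, u, u; each is a nucleus, giving 5 syllables.
Between /a/ (V1) and /o/ (V2): cluster /dl/ — /dl/ is itself a permitted onset, so the whole cluster goes right; preceding coda = ∅.
Between /o/ (V2) and /e/ (V3): /h/ is a single consonant, so it becomes the next onset.
Between /e/ (V3) and /u/ (V4): /fh/ splits as /f/ + /h/ (/h/ is the longest suffix that is a licit onset).
Between /u/ (V4) and /u/ (V5): /f/ → onset of the next syllable (single consonants are always licit onsets).
So the parse is fla.dlo.hef.hu.fu.
The second /l/ is in the onset of syllable 2 (/dlo/).

2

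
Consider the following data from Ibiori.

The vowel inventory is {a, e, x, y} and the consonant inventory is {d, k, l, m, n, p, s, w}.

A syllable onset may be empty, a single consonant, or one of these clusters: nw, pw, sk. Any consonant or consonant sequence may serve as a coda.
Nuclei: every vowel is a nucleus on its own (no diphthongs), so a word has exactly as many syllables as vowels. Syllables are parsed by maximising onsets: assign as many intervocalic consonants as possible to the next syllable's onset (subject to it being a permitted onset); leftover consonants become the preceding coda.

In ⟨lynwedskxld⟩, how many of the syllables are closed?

2

The vowels are y, e, x — 3 nuclei, so 3 syllables.
/y…e/ gap (V1→V2): /nw/ is a licit onset in full, so it all attaches to the next syllable.
/e…x/ gap (V2→V3): /dsk/ — longest licit onset from the right is /sk/, leaving /d/ as coda.
Result: ly.nwed.skxld.
Classifying each syllable: /ly/ (open), /nwed/ (closed), /skxld/ (closed).
Closed syllables: 2.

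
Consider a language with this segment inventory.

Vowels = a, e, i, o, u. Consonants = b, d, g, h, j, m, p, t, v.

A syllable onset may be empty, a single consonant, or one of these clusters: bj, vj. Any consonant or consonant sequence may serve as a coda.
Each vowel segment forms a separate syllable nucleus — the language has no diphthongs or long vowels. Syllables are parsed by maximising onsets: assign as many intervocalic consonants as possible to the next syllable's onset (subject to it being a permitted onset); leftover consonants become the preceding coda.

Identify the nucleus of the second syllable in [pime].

The vowels are i, e — 2 nuclei, so 2 syllables.
The second nucleus (vowel 2 from the left) is /e/.

e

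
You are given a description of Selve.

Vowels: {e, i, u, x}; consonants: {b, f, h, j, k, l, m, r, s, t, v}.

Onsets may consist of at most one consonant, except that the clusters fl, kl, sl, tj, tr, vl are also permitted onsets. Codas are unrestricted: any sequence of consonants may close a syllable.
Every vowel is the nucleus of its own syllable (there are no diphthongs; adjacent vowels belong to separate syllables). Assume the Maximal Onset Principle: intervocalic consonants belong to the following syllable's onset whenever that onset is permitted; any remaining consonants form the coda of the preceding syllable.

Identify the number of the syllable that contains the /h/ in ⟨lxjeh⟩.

Nuclei (vowels): x, e → 2 syllables.
V1 /x/ – V2 /e/: /j/ → onset of the next syllable (single consonants are always licit onsets).
Syllabification: lx.jeh.
The /h/ is in the coda of syllable 2 (/jeh/).

2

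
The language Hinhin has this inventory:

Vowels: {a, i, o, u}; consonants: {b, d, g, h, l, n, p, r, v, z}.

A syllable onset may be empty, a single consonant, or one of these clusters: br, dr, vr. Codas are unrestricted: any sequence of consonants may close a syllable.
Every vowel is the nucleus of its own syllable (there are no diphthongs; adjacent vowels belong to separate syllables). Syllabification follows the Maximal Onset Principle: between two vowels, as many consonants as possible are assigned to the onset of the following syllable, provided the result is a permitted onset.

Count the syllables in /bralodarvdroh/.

4

The vowels are a, o, a, o — 4 nuclei, so 4 syllables.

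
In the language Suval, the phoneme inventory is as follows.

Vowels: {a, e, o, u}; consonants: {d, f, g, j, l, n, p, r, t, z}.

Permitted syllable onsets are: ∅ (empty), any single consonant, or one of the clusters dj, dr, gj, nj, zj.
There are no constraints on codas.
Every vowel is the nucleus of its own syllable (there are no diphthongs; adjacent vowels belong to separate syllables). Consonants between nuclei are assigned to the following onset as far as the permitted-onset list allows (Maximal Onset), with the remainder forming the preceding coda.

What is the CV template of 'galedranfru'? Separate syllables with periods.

Vowels present: a, e, a, u; each is a nucleus, giving 4 syllables.
/a…e/ gap (V1→V2): /l/ is a single consonant, so it becomes the next onset.
/e…a/ gap (V2→V3): /dr/ — entire cluster is a permitted onset → onset /dr/, coda ∅.
/a…u/ gap (V3→V4): cluster /nfr/ — the longest permitted-onset suffix is /r/; onset = /r/, preceding coda = /nf/.
Putting it together: ga.le.dranf.ru.
Mapping each syllable to C/V: /ga/ → CV, /le/ → CV, /dranf/ → CCVCC, /ru/ → CV.

CV.CV.CCVCC.CV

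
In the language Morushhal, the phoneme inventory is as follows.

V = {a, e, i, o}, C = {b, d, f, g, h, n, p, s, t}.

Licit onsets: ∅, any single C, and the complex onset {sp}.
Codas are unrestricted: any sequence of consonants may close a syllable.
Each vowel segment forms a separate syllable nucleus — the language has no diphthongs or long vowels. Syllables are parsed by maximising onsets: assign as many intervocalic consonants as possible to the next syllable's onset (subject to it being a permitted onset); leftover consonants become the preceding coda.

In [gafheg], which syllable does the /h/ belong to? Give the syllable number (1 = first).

The vowels are a, e — 2 nuclei, so 2 syllables.
/a…e/ gap (V1→V2): /fh/; trying suffixes from longest down, /h/ is the first permitted one, so coda /f/ | onset /h/.
So the parse is gaf.heg.
The /h/ is in the onset of syllable 2 (/heg/).

2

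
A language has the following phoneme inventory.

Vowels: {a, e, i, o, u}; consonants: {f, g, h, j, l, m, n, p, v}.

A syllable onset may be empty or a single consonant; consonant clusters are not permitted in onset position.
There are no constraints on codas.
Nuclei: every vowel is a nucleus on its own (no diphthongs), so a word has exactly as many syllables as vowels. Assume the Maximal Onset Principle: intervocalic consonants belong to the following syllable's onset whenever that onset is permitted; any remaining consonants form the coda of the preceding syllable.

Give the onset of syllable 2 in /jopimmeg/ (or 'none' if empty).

Nuclei (vowels): o, i, e → 3 syllables.
V1 /o/ – V2 /i/: just /p/ — single C goes to the following onset.
V2 /i/ – V3 /e/: cluster /mm/ — the longest permitted-onset suffix is /m/; onset = /m/, preceding coda = /m/.
Putting it together: jo.pim.meg.
Syllable 2 is /pim/: onset /p/, nucleus /i/, coda /m/.

p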